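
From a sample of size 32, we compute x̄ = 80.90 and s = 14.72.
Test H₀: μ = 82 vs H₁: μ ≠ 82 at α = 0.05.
One-sample t-test:
H₀: μ = 82
H₁: μ ≠ 82
df = n - 1 = 31
t = (x̄ - μ₀) / (s/√n) = (80.90 - 82) / (14.72/√32) = -0.423
p-value = 0.6754

Since p-value > α = 0.05, we fail to reject H₀.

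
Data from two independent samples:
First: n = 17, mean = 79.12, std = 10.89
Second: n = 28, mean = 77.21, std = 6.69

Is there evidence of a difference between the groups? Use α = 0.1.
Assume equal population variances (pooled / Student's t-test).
Student's two-sample t-test (equal variances):
H₀: μ₁ = μ₂
H₁: μ₁ ≠ μ₂
df = n₁ + n₂ - 2 = 43
Pooled variance s_p² = [(n₁-1)s₁² + (n₂-1)s₂²] / (n₁ + n₂ - 2) = [(16)(10.89²) + (27)(6.69²)] / 43 = 72.2300
SE = √(s_p²(1/n₁ + 1/n₂)) = √(72.2300 × (1/17 + 1/28)) = 2.6131
t = (x̄₁ - x̄₂) / SE = (79.12 - 77.21) / 2.6131 = 1.91 / 2.6131 = 0.731
p-value = 0.4688

Since p-value > α = 0.1, we fail to reject H₀.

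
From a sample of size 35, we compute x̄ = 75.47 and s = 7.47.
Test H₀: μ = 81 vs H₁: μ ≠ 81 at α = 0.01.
One-sample t-test:
H₀: μ = 81
H₁: μ ≠ 81
df = n - 1 = 34
t = (x̄ - μ₀) / (s/√n) = (75.47 - 81) / (7.47/√35) = -4.380
p-value = 0.0001

Since p-value < α = 0.01, we reject H₀.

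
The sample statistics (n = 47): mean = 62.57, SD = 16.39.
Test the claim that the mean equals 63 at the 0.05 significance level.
One-sample t-test:
H₀: μ = 63
H₁: μ ≠ 63
df = n - 1 = 46
t = (x̄ - μ₀) / (s/√n) = (62.57 - 63) / (16.39/√47) = -0.180
p-value = 0.8581

Since p-value > α = 0.05, we fail to reject H₀.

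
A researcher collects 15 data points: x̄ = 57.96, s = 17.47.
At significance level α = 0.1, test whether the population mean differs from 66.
One-sample t-test:
H₀: μ = 66
H₁: μ ≠ 66
df = n - 1 = 14
t = (x̄ - μ₀) / (s/√n) = (57.96 - 66) / (17.47/√15) = -1.782
p-value = 0.0964

Since p-value < α = 0.1, we reject H₀.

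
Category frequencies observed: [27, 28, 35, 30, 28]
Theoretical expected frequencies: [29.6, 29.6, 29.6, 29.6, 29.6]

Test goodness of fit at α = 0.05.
Chi-square goodness of fit test:
H₀: observed counts match expected distribution
H₁: observed counts differ from expected distribution
df = k - 1 = 4
χ² = Σ(O - E)²/E
   = (27 - 29.6)²/29.6 + (28 - 29.6)²/29.6 + (35 - 29.6)²/29.6 + (30 - 29.6)²/29.6 + (28 - 29.6)²/29.6
   = 0.228 + 0.086 + 0.985 + 0.005 + 0.086
   = 1.39
p-value = 0.8456

Since p-value > α = 0.05, we fail to reject H₀.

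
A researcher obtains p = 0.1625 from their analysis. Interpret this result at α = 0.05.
Since p = 0.1625 > α = 0.05, fail to reject H₀.
There is insufficient evidence to reject the null hypothesis; the result is not statistically significant at the 0.05 level.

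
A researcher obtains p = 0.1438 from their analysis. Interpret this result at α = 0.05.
Since p = 0.1438 > α = 0.05, fail to reject H₀.
There is insufficient evidence to reject the null hypothesis; the result is not statistically significant at the 0.05 level.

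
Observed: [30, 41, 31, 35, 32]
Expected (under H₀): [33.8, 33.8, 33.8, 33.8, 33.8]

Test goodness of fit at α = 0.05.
Chi-square goodness of fit test:
H₀: observed counts match expected distribution
H₁: observed counts differ from expected distribution
df = k - 1 = 4
χ² = Σ(O - E)²/E
   = (30 - 33.8)²/33.8 + (41 - 33.8)²/33.8 + (31 - 33.8)²/33.8 + (35 - 33.8)²/33.8 + (32 - 33.8)²/33.8
   = 0.427 + 1.534 + 0.232 + 0.043 + 0.096
   = 2.33
p-value = 0.6751

Since p-value > α = 0.05, we fail to reject H₀.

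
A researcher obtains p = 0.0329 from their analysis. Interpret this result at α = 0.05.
Since p = 0.0329 < α = 0.05, reject H₀.
There is sufficient evidence to reject the null hypothesis; the result is statistically significant at the 0.05 level.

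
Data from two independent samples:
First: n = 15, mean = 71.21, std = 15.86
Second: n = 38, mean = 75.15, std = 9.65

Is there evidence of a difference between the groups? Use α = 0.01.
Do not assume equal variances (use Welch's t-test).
Welch's two-sample t-test:
H₀: μ₁ = μ₂
H₁: μ₁ ≠ μ₂
s₁²/n₁ = 15.86²/15 = 16.7693,  s₂²/n₂ = 9.65²/38 = 2.4506
SE = √(s₁²/n₁ + s₂²/n₂) = √(16.7693 + 2.4506) = 4.3841
df (Welch-Satterthwaite) = (s₁²/n₁ + s₂²/n₂)² / [(s₁²/n₁)²/(n₁-1) + (s₂²/n₂)²/(n₂-1)] ≈ 18.24
t = (x̄₁ - x̄₂) / SE = (71.21 - 75.15) / 4.3841 = -3.94 / 4.3841 = -0.899
p-value = 0.3805

Since p-value > α = 0.01, we fail to reject H₀.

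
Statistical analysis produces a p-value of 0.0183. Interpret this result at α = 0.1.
Since p = 0.0183 < α = 0.1, reject H₀.
There is sufficient evidence to reject the null hypothesis; the result is statistically significant at the 0.1 level.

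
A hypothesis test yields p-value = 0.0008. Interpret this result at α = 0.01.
Since p = 0.0008 < α = 0.01, reject H₀.
There is sufficient evidence to reject the null hypothesis; the result is statistically significant at the 0.01 level.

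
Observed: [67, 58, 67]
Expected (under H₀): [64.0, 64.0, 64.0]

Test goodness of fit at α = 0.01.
Chi-square goodness of fit test:
H₀: observed counts match expected distribution
H₁: observed counts differ from expected distribution
df = k - 1 = 2
χ² = Σ(O - E)²/E
   = (67 - 64.0)²/64.0 + (58 - 64.0)²/64.0 + (67 - 64.0)²/64.0
   = 0.141 + 0.562 + 0.141
   = 0.84
p-value = 0.6558

Since p-value > α = 0.01, we fail to reject H₀.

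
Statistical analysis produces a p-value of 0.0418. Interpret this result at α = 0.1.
Since p = 0.0418 < α = 0.1, reject H₀.
There is sufficient evidence to reject the null hypothesis; the result is statistically significant at the 0.1 level.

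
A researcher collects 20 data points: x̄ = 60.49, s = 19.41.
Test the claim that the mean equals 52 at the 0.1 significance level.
One-sample t-test:
H₀: μ = 52
H₁: μ ≠ 52
df = n - 1 = 19
t = (x̄ - μ₀) / (s/√n) = (60.49 - 52) / (19.41/√20) = 1.956
p-value = 0.0653

Since p-value < α = 0.1, we reject H₀.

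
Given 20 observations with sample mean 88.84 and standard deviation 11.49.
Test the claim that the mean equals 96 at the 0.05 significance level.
One-sample t-test:
H₀: μ = 96
H₁: μ ≠ 96
df = n - 1 = 19
t = (x̄ - μ₀) / (s/√n) = (88.84 - 96) / (11.49/√20) = -2.787
p-value = 0.0118

Since p-value < α = 0.05, we reject H₀.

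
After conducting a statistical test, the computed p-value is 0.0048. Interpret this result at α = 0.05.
Since p = 0.0048 < α = 0.05, reject H₀.
There is sufficient evidence to reject the null hypothesis; the result is statistically significant at the 0.05 level.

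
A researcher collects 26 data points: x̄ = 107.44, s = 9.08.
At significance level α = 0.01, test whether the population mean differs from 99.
One-sample t-test:
H₀: μ = 99
H₁: μ ≠ 99
df = n - 1 = 25
t = (x̄ - μ₀) / (s/√n) = (107.44 - 99) / (9.08/√26) = 4.740
p-value = 0.0001

Since p-value < α = 0.01, we reject H₀.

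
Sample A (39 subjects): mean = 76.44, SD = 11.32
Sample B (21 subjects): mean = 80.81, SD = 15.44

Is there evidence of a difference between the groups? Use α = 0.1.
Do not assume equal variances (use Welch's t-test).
Welch's two-sample t-test:
H₀: μ₁ = μ₂
H₁: μ₁ ≠ μ₂
s₁²/n₁ = 11.32²/39 = 3.2857,  s₂²/n₂ = 15.44²/21 = 11.3521
SE = √(s₁²/n₁ + s₂²/n₂) = √(3.2857 + 11.3521) = 3.8259
df (Welch-Satterthwaite) = (s₁²/n₁ + s₂²/n₂)² / [(s₁²/n₁)²/(n₁-1) + (s₂²/n₂)²/(n₂-1)] ≈ 31.85
t = (x̄₁ - x̄₂) / SE = (76.44 - 80.81) / 3.8259 = -4.37 / 3.8259 = -1.142
p-value = 0.2619

Since p-value > α = 0.1, we fail to reject H₀.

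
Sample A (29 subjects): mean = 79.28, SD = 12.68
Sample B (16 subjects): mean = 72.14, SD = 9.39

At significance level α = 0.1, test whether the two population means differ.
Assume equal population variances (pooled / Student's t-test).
Student's two-sample t-test (equal variances):
H₀: μ₁ = μ₂
H₁: μ₁ ≠ μ₂
df = n₁ + n₂ - 2 = 43
Pooled variance s_p² = [(n₁-1)s₁² + (n₂-1)s₂²] / (n₁ + n₂ - 2) = [(28)(12.68²) + (15)(9.39²)] / 43 = 135.4532
SE = √(s_p²(1/n₁ + 1/n₂)) = √(135.4532 × (1/29 + 1/16)) = 3.6244
t = (x̄₁ - x̄₂) / SE = (79.28 - 72.14) / 3.6244 = 7.14 / 3.6244 = 1.970
p-value = 0.0553

Since p-value < α = 0.1, we reject H₀.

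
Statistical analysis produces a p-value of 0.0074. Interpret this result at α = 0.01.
Since p = 0.0074 < α = 0.01, reject H₀.
There is sufficient evidence to reject the null hypothesis; the result is statistically significant at the 0.01 level.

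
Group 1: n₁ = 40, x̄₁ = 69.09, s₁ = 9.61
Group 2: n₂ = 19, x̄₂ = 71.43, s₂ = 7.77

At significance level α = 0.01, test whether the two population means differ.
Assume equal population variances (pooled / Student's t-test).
Student's two-sample t-test (equal variances):
H₀: μ₁ = μ₂
H₁: μ₁ ≠ μ₂
df = n₁ + n₂ - 2 = 57
Pooled variance s_p² = [(n₁-1)s₁² + (n₂-1)s₂²] / (n₁ + n₂ - 2) = [(39)(9.61²) + (18)(7.77²)] / 57 = 82.2534
SE = √(s_p²(1/n₁ + 1/n₂)) = √(82.2534 × (1/40 + 1/19)) = 2.5269
t = (x̄₁ - x̄₂) / SE = (69.09 - 71.43) / 2.5269 = -2.34 / 2.5269 = -0.926
p-value = 0.3583

Since p-value > α = 0.01, we fail to reject H₀.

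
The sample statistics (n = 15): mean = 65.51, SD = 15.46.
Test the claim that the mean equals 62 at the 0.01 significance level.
One-sample t-test:
H₀: μ = 62
H₁: μ ≠ 62
df = n - 1 = 14
t = (x̄ - μ₀) / (s/√n) = (65.51 - 62) / (15.46/√15) = 0.879
p-value = 0.3941

Since p-value > α = 0.01, we fail to reject H₀.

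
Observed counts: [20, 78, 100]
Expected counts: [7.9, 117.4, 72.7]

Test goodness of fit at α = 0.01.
Chi-square goodness of fit test:
H₀: observed counts match expected distribution
H₁: observed counts differ from expected distribution
df = k - 1 = 2
χ² = Σ(O - E)²/E
   = (20 - 7.9)²/7.9 + (78 - 117.4)²/117.4 + (100 - 72.7)²/72.7
   = 18.533 + 13.223 + 10.252
   = 42.01
p-value < 0.0001

Since p-value < α = 0.01, we reject H₀.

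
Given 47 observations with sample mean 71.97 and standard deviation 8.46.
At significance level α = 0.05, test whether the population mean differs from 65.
One-sample t-test:
H₀: μ = 65
H₁: μ ≠ 65
df = n - 1 = 46
t = (x̄ - μ₀) / (s/√n) = (71.97 - 65) / (8.46/√47) = 5.648
p-value < 0.0001

Since p-value < α = 0.05, we reject H₀.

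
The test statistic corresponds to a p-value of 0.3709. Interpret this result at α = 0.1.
Since p = 0.3709 > α = 0.1, fail to reject H₀.
There is insufficient evidence to reject the null hypothesis; the result is not statistically significant at the 0.1 level.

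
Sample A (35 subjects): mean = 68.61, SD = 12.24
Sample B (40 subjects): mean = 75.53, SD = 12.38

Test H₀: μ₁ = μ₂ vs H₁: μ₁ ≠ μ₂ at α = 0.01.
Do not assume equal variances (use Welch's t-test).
Welch's two-sample t-test:
H₀: μ₁ = μ₂
H₁: μ₁ ≠ μ₂
s₁²/n₁ = 12.24²/35 = 4.2805,  s₂²/n₂ = 12.38²/40 = 3.8316
SE = √(s₁²/n₁ + s₂²/n₂) = √(4.2805 + 3.8316) = 2.8482
df (Welch-Satterthwaite) = (s₁²/n₁ + s₂²/n₂)² / [(s₁²/n₁)²/(n₁-1) + (s₂²/n₂)²/(n₂-1)] ≈ 71.89
t = (x̄₁ - x̄₂) / SE = (68.61 - 75.53) / 2.8482 = -6.92 / 2.8482 = -2.430
p-value = 0.0176

Since p-value > α = 0.01, we fail to reject H₀.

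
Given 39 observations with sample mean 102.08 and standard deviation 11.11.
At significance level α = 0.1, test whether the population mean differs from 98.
One-sample t-test:
H₀: μ = 98
H₁: μ ≠ 98
df = n - 1 = 38
t = (x̄ - μ₀) / (s/√n) = (102.08 - 98) / (11.11/√39) = 2.293
p-value = 0.0274

Since p-value < α = 0.1, we reject H₀.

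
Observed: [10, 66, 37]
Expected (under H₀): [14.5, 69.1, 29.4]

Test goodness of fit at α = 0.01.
Chi-square goodness of fit test:
H₀: observed counts match expected distribution
H₁: observed counts differ from expected distribution
df = k - 1 = 2
χ² = Σ(O - E)²/E
   = (10 - 14.5)²/14.5 + (66 - 69.1)²/69.1 + (37 - 29.4)²/29.4
   = 1.397 + 0.139 + 1.965
   = 3.50
p-value = 0.1738

Since p-value > α = 0.01, we fail to reject H₀.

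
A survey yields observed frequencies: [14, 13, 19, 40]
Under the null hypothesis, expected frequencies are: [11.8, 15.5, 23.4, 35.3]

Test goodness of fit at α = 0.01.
Chi-square goodness of fit test:
H₀: observed counts match expected distribution
H₁: observed counts differ from expected distribution
df = k - 1 = 3
χ² = Σ(O - E)²/E
   = (14 - 11.8)²/11.8 + (13 - 15.5)²/15.5 + (19 - 23.4)²/23.4 + (40 - 35.3)²/35.3
   = 0.410 + 0.403 + 0.827 + 0.626
   = 2.27
p-value = 0.5190

Since p-value > α = 0.01, we fail to reject H₀.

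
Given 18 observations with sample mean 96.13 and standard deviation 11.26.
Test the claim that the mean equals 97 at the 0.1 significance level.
One-sample t-test:
H₀: μ = 97
H₁: μ ≠ 97
df = n - 1 = 17
t = (x̄ - μ₀) / (s/√n) = (96.13 - 97) / (11.26/√18) = -0.328
p-value = 0.7471

Since p-value > α = 0.1, we fail to reject H₀.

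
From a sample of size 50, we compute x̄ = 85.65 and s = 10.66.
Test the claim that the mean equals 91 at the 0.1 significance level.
One-sample t-test:
H₀: μ = 91
H₁: μ ≠ 91
df = n - 1 = 49
t = (x̄ - μ₀) / (s/√n) = (85.65 - 91) / (10.66/√50) = -3.549
p-value = 0.0009

Since p-value < α = 0.1, we reject H₀.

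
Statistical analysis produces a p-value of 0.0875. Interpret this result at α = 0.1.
Since p = 0.0875 < α = 0.1, reject H₀.
There is sufficient evidence to reject the null hypothesis; the result is statistically significant at the 0.1 level.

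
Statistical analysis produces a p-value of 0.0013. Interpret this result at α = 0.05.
Since p = 0.0013 < α = 0.05, reject H₀.
There is sufficient evidence to reject the null hypothesis; the result is statistically significant at the 0.05 level.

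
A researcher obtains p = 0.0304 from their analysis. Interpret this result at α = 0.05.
Since p = 0.0304 < α = 0.05, reject H₀.
There is sufficient evidence to reject the null hypothesis; the result is statistically significant at the 0.05 level.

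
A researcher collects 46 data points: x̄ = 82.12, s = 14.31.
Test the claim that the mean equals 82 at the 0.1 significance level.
One-sample t-test:
H₀: μ = 82
H₁: μ ≠ 82
df = n - 1 = 45
t = (x̄ - μ₀) / (s/√n) = (82.12 - 82) / (14.31/√46) = 0.057
p-value = 0.9549

Since p-value > α = 0.1, we fail to reject H₀.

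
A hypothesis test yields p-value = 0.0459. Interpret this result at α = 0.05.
Since p = 0.0459 < α = 0.05, reject H₀.
There is sufficient evidence to reject the null hypothesis; the result is statistically significant at the 0.05 level.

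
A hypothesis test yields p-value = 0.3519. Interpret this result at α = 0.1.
Since p = 0.3519 > α = 0.1, fail to reject H₀.
There is insufficient evidence to reject the null hypothesis; the result is not statistically significant at the 0.1 level.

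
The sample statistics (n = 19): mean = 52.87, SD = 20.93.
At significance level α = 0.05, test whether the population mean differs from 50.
One-sample t-test:
H₀: μ = 50
H₁: μ ≠ 50
df = n - 1 = 18
t = (x̄ - μ₀) / (s/√n) = (52.87 - 50) / (20.93/√19) = 0.598
p-value = 0.5575

Since p-value > α = 0.05, we fail to reject H₀.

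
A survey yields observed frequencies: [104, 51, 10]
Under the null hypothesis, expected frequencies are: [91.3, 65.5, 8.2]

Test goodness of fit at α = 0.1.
Chi-square goodness of fit test:
H₀: observed counts match expected distribution
H₁: observed counts differ from expected distribution
df = k - 1 = 2
χ² = Σ(O - E)²/E
   = (104 - 91.3)²/91.3 + (51 - 65.5)²/65.5 + (10 - 8.2)²/8.2
   = 1.767 + 3.210 + 0.395
   = 5.37
p-value = 0.0682

Since p-value < α = 0.1, we reject H₀.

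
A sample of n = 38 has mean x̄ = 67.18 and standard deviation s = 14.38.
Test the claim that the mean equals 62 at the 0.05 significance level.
One-sample t-test:
H₀: μ = 62
H₁: μ ≠ 62
df = n - 1 = 37
t = (x̄ - μ₀) / (s/√n) = (67.18 - 62) / (14.38/√38) = 2.221
p-value = 0.0326

Since p-value < α = 0.05, we reject H₀.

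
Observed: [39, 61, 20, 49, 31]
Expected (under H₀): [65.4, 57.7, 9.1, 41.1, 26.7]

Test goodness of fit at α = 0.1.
Chi-square goodness of fit test:
H₀: observed counts match expected distribution
H₁: observed counts differ from expected distribution
df = k - 1 = 4
χ² = Σ(O - E)²/E
   = (39 - 65.4)²/65.4 + (61 - 57.7)²/57.7 + (20 - 9.1)²/9.1 + (49 - 41.1)²/41.1 + (31 - 26.7)²/26.7
   = 10.657 + 0.189 + 13.056 + 1.518 + 0.693
   = 26.11
p-value < 0.0001

Since p-value < α = 0.1, we reject H₀.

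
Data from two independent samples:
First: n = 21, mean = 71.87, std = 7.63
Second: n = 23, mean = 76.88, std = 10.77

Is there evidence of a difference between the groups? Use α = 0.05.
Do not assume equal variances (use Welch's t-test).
Welch's two-sample t-test:
H₀: μ₁ = μ₂
H₁: μ₁ ≠ μ₂
s₁²/n₁ = 7.63²/21 = 2.7722,  s₂²/n₂ = 10.77²/23 = 5.0432
SE = √(s₁²/n₁ + s₂²/n₂) = √(2.7722 + 5.0432) = 2.7956
df (Welch-Satterthwaite) = (s₁²/n₁ + s₂²/n₂)² / [(s₁²/n₁)²/(n₁-1) + (s₂²/n₂)²/(n₂-1)] ≈ 39.65
t = (x̄₁ - x̄₂) / SE = (71.87 - 76.88) / 2.7956 = -5.01 / 2.7956 = -1.792
p-value = 0.0807

Since p-value > α = 0.05, we fail to reject H₀.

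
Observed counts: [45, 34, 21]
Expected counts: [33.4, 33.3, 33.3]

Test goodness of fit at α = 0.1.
Chi-square goodness of fit test:
H₀: observed counts match expected distribution
H₁: observed counts differ from expected distribution
df = k - 1 = 2
χ² = Σ(O - E)²/E
   = (45 - 33.4)²/33.4 + (34 - 33.3)²/33.3 + (21 - 33.3)²/33.3
   = 4.029 + 0.015 + 4.543
   = 8.59
p-value = 0.0137

Since p-value < α = 0.1, we reject H₀.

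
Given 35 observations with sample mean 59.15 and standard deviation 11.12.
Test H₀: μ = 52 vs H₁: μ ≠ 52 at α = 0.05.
One-sample t-test:
H₀: μ = 52
H₁: μ ≠ 52
df = n - 1 = 34
t = (x̄ - μ₀) / (s/√n) = (59.15 - 52) / (11.12/√35) = 3.804
p-value = 0.0006

Since p-value < α = 0.05, we reject H₀.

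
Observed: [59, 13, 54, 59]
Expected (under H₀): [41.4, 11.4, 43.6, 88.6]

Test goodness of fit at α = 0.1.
Chi-square goodness of fit test:
H₀: observed counts match expected distribution
H₁: observed counts differ from expected distribution
df = k - 1 = 3
χ² = Σ(O - E)²/E
   = (59 - 41.4)²/41.4 + (13 - 11.4)²/11.4 + (54 - 43.6)²/43.6 + (59 - 88.6)²/88.6
   = 7.482 + 0.225 + 2.481 + 9.889
   = 20.08
p-value = 0.0002

Since p-value < α = 0.1, we reject H₀.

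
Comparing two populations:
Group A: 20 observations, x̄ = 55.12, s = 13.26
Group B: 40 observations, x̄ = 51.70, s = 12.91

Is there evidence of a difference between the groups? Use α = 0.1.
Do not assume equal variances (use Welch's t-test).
Welch's two-sample t-test:
H₀: μ₁ = μ₂
H₁: μ₁ ≠ μ₂
s₁²/n₁ = 13.26²/20 = 8.7914,  s₂²/n₂ = 12.91²/40 = 4.1667
SE = √(s₁²/n₁ + s₂²/n₂) = √(8.7914 + 4.1667) = 3.5997
df (Welch-Satterthwaite) = (s₁²/n₁ + s₂²/n₂)² / [(s₁²/n₁)²/(n₁-1) + (s₂²/n₂)²/(n₂-1)] ≈ 37.21
t = (x̄₁ - x̄₂) / SE = (55.12 - 51.70) / 3.5997 = 3.42 / 3.5997 = 0.950
p-value = 0.3482

Since p-value > α = 0.1, we fail to reject H₀.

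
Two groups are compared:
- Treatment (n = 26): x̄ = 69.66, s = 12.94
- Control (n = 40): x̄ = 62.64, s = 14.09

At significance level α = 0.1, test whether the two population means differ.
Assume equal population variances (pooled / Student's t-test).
Student's two-sample t-test (equal variances):
H₀: μ₁ = μ₂
H₁: μ₁ ≠ μ₂
df = n₁ + n₂ - 2 = 64
Pooled variance s_p² = [(n₁-1)s₁² + (n₂-1)s₂²] / (n₁ + n₂ - 2) = [(25)(12.94²) + (39)(14.09²)] / 64 = 186.3857
SE = √(s_p²(1/n₁ + 1/n₂)) = √(186.3857 × (1/26 + 1/40)) = 3.4392
t = (x̄₁ - x̄₂) / SE = (69.66 - 62.64) / 3.4392 = 7.02 / 3.4392 = 2.041
p-value = 0.0454

Since p-value < α = 0.1, we reject H₀.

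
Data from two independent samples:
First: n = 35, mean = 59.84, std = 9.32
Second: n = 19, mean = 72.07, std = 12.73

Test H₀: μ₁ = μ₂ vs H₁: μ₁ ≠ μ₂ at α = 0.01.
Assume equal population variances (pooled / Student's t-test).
Student's two-sample t-test (equal variances):
H₀: μ₁ = μ₂
H₁: μ₁ ≠ μ₂
df = n₁ + n₂ - 2 = 52
Pooled variance s_p² = [(n₁-1)s₁² + (n₂-1)s₂²] / (n₁ + n₂ - 2) = [(34)(9.32²) + (18)(12.73²)] / 52 = 112.8899
SE = √(s_p²(1/n₁ + 1/n₂)) = √(112.8899 × (1/35 + 1/19)) = 3.0277
t = (x̄₁ - x̄₂) / SE = (59.84 - 72.07) / 3.0277 = -12.23 / 3.0277 = -4.039
p-value = 0.0002

Since p-value < α = 0.01, we reject H₀.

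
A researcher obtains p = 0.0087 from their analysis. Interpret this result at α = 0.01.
Since p = 0.0087 < α = 0.01, reject H₀.
There is sufficient evidence to reject the null hypothesis; the result is statistically significant at the 0.01 level.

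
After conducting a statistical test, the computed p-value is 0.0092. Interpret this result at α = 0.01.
Since p = 0.0092 < α = 0.01, reject H₀.
There is sufficient evidence to reject the null hypothesis; the result is statistically significant at the 0.01 level.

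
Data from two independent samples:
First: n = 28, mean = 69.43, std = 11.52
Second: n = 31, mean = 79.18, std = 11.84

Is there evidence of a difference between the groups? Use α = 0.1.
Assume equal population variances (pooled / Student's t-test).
Student's two-sample t-test (equal variances):
H₀: μ₁ = μ₂
H₁: μ₁ ≠ μ₂
df = n₁ + n₂ - 2 = 57
Pooled variance s_p² = [(n₁-1)s₁² + (n₂-1)s₂²] / (n₁ + n₂ - 2) = [(27)(11.52²) + (30)(11.84²)] / 57 = 136.6447
SE = √(s_p²(1/n₁ + 1/n₂)) = √(136.6447 × (1/28 + 1/31)) = 3.0476
t = (x̄₁ - x̄₂) / SE = (69.43 - 79.18) / 3.0476 = -9.75 / 3.0476 = -3.199
p-value = 0.0023

Since p-value < α = 0.1, we reject H₀.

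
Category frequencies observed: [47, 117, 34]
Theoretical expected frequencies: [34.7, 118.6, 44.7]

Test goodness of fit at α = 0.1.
Chi-square goodness of fit test:
H₀: observed counts match expected distribution
H₁: observed counts differ from expected distribution
df = k - 1 = 2
χ² = Σ(O - E)²/E
   = (47 - 34.7)²/34.7 + (117 - 118.6)²/118.6 + (34 - 44.7)²/44.7
   = 4.360 + 0.022 + 2.561
   = 6.94
p-value = 0.0311

Since p-value < α = 0.1, we reject H₀.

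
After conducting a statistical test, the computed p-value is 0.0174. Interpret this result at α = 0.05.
Since p = 0.0174 < α = 0.05, reject H₀.
There is sufficient evidence to reject the null hypothesis; the result is statistically significant at the 0.05 level.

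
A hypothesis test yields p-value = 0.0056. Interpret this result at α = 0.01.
Since p = 0.0056 < α = 0.01, reject H₀.
There is sufficient evidence to reject the null hypothesis; the result is statistically significant at the 0.01 level.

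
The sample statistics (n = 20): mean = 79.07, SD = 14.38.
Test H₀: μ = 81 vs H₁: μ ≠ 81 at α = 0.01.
One-sample t-test:
H₀: μ = 81
H₁: μ ≠ 81
df = n - 1 = 19
t = (x̄ - μ₀) / (s/√n) = (79.07 - 81) / (14.38/√20) = -0.600
p-value = 0.5554

Since p-value > α = 0.01, we fail to reject H₀.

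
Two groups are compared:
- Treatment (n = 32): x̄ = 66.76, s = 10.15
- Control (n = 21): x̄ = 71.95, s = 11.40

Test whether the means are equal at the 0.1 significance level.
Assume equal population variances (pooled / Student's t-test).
Student's two-sample t-test (equal variances):
H₀: μ₁ = μ₂
H₁: μ₁ ≠ μ₂
df = n₁ + n₂ - 2 = 51
Pooled variance s_p² = [(n₁-1)s₁² + (n₂-1)s₂²] / (n₁ + n₂ - 2) = [(31)(10.15²) + (20)(11.40²)] / 51 = 113.5862
SE = √(s_p²(1/n₁ + 1/n₂)) = √(113.5862 × (1/32 + 1/21)) = 2.9931
t = (x̄₁ - x̄₂) / SE = (66.76 - 71.95) / 2.9931 = -5.19 / 2.9931 = -1.734
p-value = 0.0890

Since p-value < α = 0.1, we reject H₀.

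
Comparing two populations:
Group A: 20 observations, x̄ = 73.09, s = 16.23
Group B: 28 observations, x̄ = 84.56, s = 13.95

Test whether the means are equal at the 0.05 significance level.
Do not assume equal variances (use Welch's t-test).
Welch's two-sample t-test:
H₀: μ₁ = μ₂
H₁: μ₁ ≠ μ₂
s₁²/n₁ = 16.23²/20 = 13.1706,  s₂²/n₂ = 13.95²/28 = 6.9501
SE = √(s₁²/n₁ + s₂²/n₂) = √(13.1706 + 6.9501) = 4.4856
df (Welch-Satterthwaite) = (s₁²/n₁ + s₂²/n₂)² / [(s₁²/n₁)²/(n₁-1) + (s₂²/n₂)²/(n₂-1)] ≈ 37.08
t = (x̄₁ - x̄₂) / SE = (73.09 - 84.56) / 4.4856 = -11.47 / 4.4856 = -2.557
p-value = 0.0148

Since p-value < α = 0.05, we reject H₀.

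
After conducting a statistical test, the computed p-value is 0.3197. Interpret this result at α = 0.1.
Since p = 0.3197 > α = 0.1, fail to reject H₀.
There is insufficient evidence to reject the null hypothesis; the result is not statistically significant at the 0.1 level.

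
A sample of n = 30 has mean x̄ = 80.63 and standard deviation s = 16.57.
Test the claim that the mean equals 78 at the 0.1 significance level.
One-sample t-test:
H₀: μ = 78
H₁: μ ≠ 78
df = n - 1 = 29
t = (x̄ - μ₀) / (s/√n) = (80.63 - 78) / (16.57/√30) = 0.869
p-value = 0.3918

Since p-value > α = 0.1, we fail to reject H₀.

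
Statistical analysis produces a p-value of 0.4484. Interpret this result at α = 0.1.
Since p = 0.4484 > α = 0.1, fail to reject H₀.
There is insufficient evidence to reject the null hypothesis; the result is not statistically significant at the 0.1 level.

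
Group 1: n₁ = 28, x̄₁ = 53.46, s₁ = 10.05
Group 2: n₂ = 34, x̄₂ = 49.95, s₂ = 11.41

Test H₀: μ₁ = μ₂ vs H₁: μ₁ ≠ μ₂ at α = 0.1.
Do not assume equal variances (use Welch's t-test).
Welch's two-sample t-test:
H₀: μ₁ = μ₂
H₁: μ₁ ≠ μ₂
s₁²/n₁ = 10.05²/28 = 3.6072,  s₂²/n₂ = 11.41²/34 = 3.8291
SE = √(s₁²/n₁ + s₂²/n₂) = √(3.6072 + 3.8291) = 2.7270
df (Welch-Satterthwaite) = (s₁²/n₁ + s₂²/n₂)² / [(s₁²/n₁)²/(n₁-1) + (s₂²/n₂)²/(n₂-1)] ≈ 59.70
t = (x̄₁ - x̄₂) / SE = (53.46 - 49.95) / 2.7270 = 3.51 / 2.7270 = 1.287
p-value = 0.2030

Since p-value > α = 0.1, we fail to reject H₀.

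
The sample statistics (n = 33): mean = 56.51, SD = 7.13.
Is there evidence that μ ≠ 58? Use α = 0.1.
One-sample t-test:
H₀: μ = 58
H₁: μ ≠ 58
df = n - 1 = 32
t = (x̄ - μ₀) / (s/√n) = (56.51 - 58) / (7.13/√33) = -1.200
p-value = 0.2388

Since p-value > α = 0.1, we fail to reject H₀.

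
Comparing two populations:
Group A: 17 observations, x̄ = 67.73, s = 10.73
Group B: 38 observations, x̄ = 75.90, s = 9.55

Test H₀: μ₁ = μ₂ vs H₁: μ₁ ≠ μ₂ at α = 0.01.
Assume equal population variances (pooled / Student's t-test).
Student's two-sample t-test (equal variances):
H₀: μ₁ = μ₂
H₁: μ₁ ≠ μ₂
df = n₁ + n₂ - 2 = 53
Pooled variance s_p² = [(n₁-1)s₁² + (n₂-1)s₂²] / (n₁ + n₂ - 2) = [(16)(10.73²) + (37)(9.55²)] / 53 = 98.4268
SE = √(s_p²(1/n₁ + 1/n₂)) = √(98.4268 × (1/17 + 1/38)) = 2.8948
t = (x̄₁ - x̄₂) / SE = (67.73 - 75.90) / 2.8948 = -8.17 / 2.8948 = -2.822
p-value = 0.0067

Since p-value < α = 0.01, we reject H₀.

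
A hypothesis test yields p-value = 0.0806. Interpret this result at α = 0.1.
Since p = 0.0806 < α = 0.1, reject H₀.
There is sufficient evidence to reject the null hypothesis; the result is statistically significant at the 0.1 level.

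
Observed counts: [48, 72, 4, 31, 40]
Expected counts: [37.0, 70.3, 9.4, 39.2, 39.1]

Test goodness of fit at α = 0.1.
Chi-square goodness of fit test:
H₀: observed counts match expected distribution
H₁: observed counts differ from expected distribution
df = k - 1 = 4
χ² = Σ(O - E)²/E
   = (48 - 37.0)²/37.0 + (72 - 70.3)²/70.3 + (4 - 9.4)²/9.4 + (31 - 39.2)²/39.2 + (40 - 39.1)²/39.1
   = 3.270 + 0.041 + 3.102 + 1.715 + 0.021
   = 8.15
p-value = 0.0863

Since p-value < α = 0.1, we reject H₀.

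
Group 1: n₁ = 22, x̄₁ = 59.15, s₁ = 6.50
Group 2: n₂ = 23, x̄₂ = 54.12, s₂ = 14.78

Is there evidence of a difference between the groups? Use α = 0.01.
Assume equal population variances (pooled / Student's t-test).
Student's two-sample t-test (equal variances):
H₀: μ₁ = μ₂
H₁: μ₁ ≠ μ₂
df = n₁ + n₂ - 2 = 43
Pooled variance s_p² = [(n₁-1)s₁² + (n₂-1)s₂²] / (n₁ + n₂ - 2) = [(21)(6.50²) + (22)(14.78²)] / 43 = 132.3980
SE = √(s_p²(1/n₁ + 1/n₂)) = √(132.3980 × (1/22 + 1/23)) = 3.4314
t = (x̄₁ - x̄₂) / SE = (59.15 - 54.12) / 3.4314 = 5.03 / 3.4314 = 1.466
p-value = 0.1500

Since p-value > α = 0.01, we fail to reject H₀.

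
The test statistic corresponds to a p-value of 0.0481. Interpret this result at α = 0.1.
Since p = 0.0481 < α = 0.1, reject H₀.
There is sufficient evidence to reject the null hypothesis; the result is statistically significant at the 0.1 level.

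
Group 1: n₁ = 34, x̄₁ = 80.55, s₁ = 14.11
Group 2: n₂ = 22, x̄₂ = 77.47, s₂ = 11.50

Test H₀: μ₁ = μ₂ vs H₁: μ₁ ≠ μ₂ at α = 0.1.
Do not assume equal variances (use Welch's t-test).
Welch's two-sample t-test:
H₀: μ₁ = μ₂
H₁: μ₁ ≠ μ₂
s₁²/n₁ = 14.11²/34 = 5.8556,  s₂²/n₂ = 11.50²/22 = 6.0114
SE = √(s₁²/n₁ + s₂²/n₂) = √(5.8556 + 6.0114) = 3.4449
df (Welch-Satterthwaite) = (s₁²/n₁ + s₂²/n₂)² / [(s₁²/n₁)²/(n₁-1) + (s₂²/n₂)²/(n₂-1)] ≈ 51.03
t = (x̄₁ - x̄₂) / SE = (80.55 - 77.47) / 3.4449 = 3.08 / 3.4449 = 0.894
p-value = 0.3755

Since p-value > α = 0.1, we fail to reject H₀.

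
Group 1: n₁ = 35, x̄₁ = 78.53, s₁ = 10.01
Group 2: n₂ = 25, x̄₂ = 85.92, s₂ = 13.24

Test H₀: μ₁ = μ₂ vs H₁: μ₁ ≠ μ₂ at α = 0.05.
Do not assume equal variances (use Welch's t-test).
Welch's two-sample t-test:
H₀: μ₁ = μ₂
H₁: μ₁ ≠ μ₂
s₁²/n₁ = 10.01²/35 = 2.8629,  s₂²/n₂ = 13.24²/25 = 7.0119
SE = √(s₁²/n₁ + s₂²/n₂) = √(2.8629 + 7.0119) = 3.1424
df (Welch-Satterthwaite) = (s₁²/n₁ + s₂²/n₂)² / [(s₁²/n₁)²/(n₁-1) + (s₂²/n₂)²/(n₂-1)] ≈ 42.59
t = (x̄₁ - x̄₂) / SE = (78.53 - 85.92) / 3.1424 = -7.39 / 3.1424 = -2.352
p-value = 0.0234

Since p-value < α = 0.05, we reject H₀.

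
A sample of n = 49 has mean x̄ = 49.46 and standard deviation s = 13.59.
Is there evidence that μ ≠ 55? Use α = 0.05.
One-sample t-test:
H₀: μ = 55
H₁: μ ≠ 55
df = n - 1 = 48
t = (x̄ - μ₀) / (s/√n) = (49.46 - 55) / (13.59/√49) = -2.854
p-value = 0.0064

Since p-value < α = 0.05, we reject H₀.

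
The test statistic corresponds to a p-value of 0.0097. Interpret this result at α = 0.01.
Since p = 0.0097 < α = 0.01, reject H₀.
There is sufficient evidence to reject the null hypothesis; the result is statistically significant at the 0.01 level.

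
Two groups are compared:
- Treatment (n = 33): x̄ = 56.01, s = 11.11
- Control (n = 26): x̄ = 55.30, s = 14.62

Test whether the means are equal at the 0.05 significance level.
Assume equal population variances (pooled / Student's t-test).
Student's two-sample t-test (equal variances):
H₀: μ₁ = μ₂
H₁: μ₁ ≠ μ₂
df = n₁ + n₂ - 2 = 57
Pooled variance s_p² = [(n₁-1)s₁² + (n₂-1)s₂²] / (n₁ + n₂ - 2) = [(32)(11.11²) + (25)(14.62²)] / 57 = 163.0428
SE = √(s_p²(1/n₁ + 1/n₂)) = √(163.0428 × (1/33 + 1/26)) = 3.3484
t = (x̄₁ - x̄₂) / SE = (56.01 - 55.30) / 3.3484 = 0.71 / 3.3484 = 0.212
p-value = 0.8328

Since p-value > α = 0.05, we fail to reject H₀.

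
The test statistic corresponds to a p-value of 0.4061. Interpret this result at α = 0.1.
Since p = 0.4061 > α = 0.1, fail to reject H₀.
There is insufficient evidence to reject the null hypothesis; the result is not statistically significant at the 0.1 level.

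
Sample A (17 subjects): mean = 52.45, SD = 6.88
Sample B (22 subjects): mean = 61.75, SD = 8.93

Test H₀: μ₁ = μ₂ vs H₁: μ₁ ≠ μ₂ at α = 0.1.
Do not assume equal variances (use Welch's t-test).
Welch's two-sample t-test:
H₀: μ₁ = μ₂
H₁: μ₁ ≠ μ₂
s₁²/n₁ = 6.88²/17 = 2.7844,  s₂²/n₂ = 8.93²/22 = 3.6248
SE = √(s₁²/n₁ + s₂²/n₂) = √(2.7844 + 3.6248) = 2.5316
df (Welch-Satterthwaite) = (s₁²/n₁ + s₂²/n₂)² / [(s₁²/n₁)²/(n₁-1) + (s₂²/n₂)²/(n₂-1)] ≈ 37.00
t = (x̄₁ - x̄₂) / SE = (52.45 - 61.75) / 2.5316 = -9.30 / 2.5316 = -3.674
p-value = 0.0008

Since p-value < α = 0.1, we reject H₀.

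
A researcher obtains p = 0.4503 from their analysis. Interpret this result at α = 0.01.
Since p = 0.4503 > α = 0.01, fail to reject H₀.
There is insufficient evidence to reject the null hypothesis; the result is not statistically significant at the 0.01 level.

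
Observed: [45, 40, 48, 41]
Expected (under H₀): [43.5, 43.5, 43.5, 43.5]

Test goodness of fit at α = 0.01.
Chi-square goodness of fit test:
H₀: observed counts match expected distribution
H₁: observed counts differ from expected distribution
df = k - 1 = 3
χ² = Σ(O - E)²/E
   = (45 - 43.5)²/43.5 + (40 - 43.5)²/43.5 + (48 - 43.5)²/43.5 + (41 - 43.5)²/43.5
   = 0.052 + 0.282 + 0.466 + 0.144
   = 0.94
p-value = 0.8152

Since p-value > α = 0.01, we fail to reject H₀.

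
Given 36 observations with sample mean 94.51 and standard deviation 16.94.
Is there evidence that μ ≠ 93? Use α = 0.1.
One-sample t-test:
H₀: μ = 93
H₁: μ ≠ 93
df = n - 1 = 35
t = (x̄ - μ₀) / (s/√n) = (94.51 - 93) / (16.94/√36) = 0.535
p-value = 0.5961

Since p-value > α = 0.1, we fail to reject H₀.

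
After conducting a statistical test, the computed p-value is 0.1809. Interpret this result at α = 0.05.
Since p = 0.1809 > α = 0.05, fail to reject H₀.
There is insufficient evidence to reject the null hypothesis; the result is not statistically significant at the 0.05 level.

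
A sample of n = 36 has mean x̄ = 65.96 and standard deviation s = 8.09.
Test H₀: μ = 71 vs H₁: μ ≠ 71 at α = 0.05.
One-sample t-test:
H₀: μ = 71
H₁: μ ≠ 71
df = n - 1 = 35
t = (x̄ - μ₀) / (s/√n) = (65.96 - 71) / (8.09/√36) = -3.738
p-value = 0.0007

Since p-value < α = 0.05, we reject H₀.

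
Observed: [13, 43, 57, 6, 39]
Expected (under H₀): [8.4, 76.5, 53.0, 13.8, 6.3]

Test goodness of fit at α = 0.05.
Chi-square goodness of fit test:
H₀: observed counts match expected distribution
H₁: observed counts differ from expected distribution
df = k - 1 = 4
χ² = Σ(O - E)²/E
   = (13 - 8.4)²/8.4 + (43 - 76.5)²/76.5 + (57 - 53.0)²/53.0 + (6 - 13.8)²/13.8 + (39 - 6.3)²/6.3
   = 2.519 + 14.670 + 0.302 + 4.409 + 169.729
   = 191.63
p-value < 0.0001

Since p-value < α = 0.05, we reject H₀.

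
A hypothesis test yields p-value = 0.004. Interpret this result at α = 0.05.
Since p = 0.004 < α = 0.05, reject H₀.
There is sufficient evidence to reject the null hypothesis; the result is statistically significant at the 0.05 level.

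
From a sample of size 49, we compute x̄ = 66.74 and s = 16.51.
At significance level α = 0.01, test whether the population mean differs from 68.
One-sample t-test:
H₀: μ = 68
H₁: μ ≠ 68
df = n - 1 = 48
t = (x̄ - μ₀) / (s/√n) = (66.74 - 68) / (16.51/√49) = -0.534
p-value = 0.5957

Since p-value > α = 0.01, we fail to reject H₀.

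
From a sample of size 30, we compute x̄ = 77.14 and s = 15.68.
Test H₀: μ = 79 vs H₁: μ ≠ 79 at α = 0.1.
One-sample t-test:
H₀: μ = 79
H₁: μ ≠ 79
df = n - 1 = 29
t = (x̄ - μ₀) / (s/√n) = (77.14 - 79) / (15.68/√30) = -0.650
p-value = 0.5210

Since p-value > α = 0.1, we fail to reject H₀.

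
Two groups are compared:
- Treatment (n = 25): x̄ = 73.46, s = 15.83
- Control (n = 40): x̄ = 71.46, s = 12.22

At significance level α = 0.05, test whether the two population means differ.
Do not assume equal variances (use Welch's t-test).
Welch's two-sample t-test:
H₀: μ₁ = μ₂
H₁: μ₁ ≠ μ₂
s₁²/n₁ = 15.83²/25 = 10.0236,  s₂²/n₂ = 12.22²/40 = 3.7332
SE = √(s₁²/n₁ + s₂²/n₂) = √(10.0236 + 3.7332) = 3.7090
df (Welch-Satterthwaite) = (s₁²/n₁ + s₂²/n₂)² / [(s₁²/n₁)²/(n₁-1) + (s₂²/n₂)²/(n₂-1)] ≈ 41.65
t = (x̄₁ - x̄₂) / SE = (73.46 - 71.46) / 3.7090 = 2.00 / 3.7090 = 0.539
p-value = 0.5926

Since p-value > α = 0.05, we fail to reject H₀.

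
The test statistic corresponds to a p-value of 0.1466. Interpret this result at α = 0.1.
Since p = 0.1466 > α = 0.1, fail to reject H₀.
There is insufficient evidence to reject the null hypothesis; the result is not statistically significant at the 0.1 level.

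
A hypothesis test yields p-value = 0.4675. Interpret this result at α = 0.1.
Since p = 0.4675 > α = 0.1, fail to reject H₀.
There is insufficient evidence to reject the null hypothesis; the result is not statistically significant at the 0.1 level.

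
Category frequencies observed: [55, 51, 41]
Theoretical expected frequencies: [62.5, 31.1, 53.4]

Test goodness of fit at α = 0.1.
Chi-square goodness of fit test:
H₀: observed counts match expected distribution
H₁: observed counts differ from expected distribution
df = k - 1 = 2
χ² = Σ(O - E)²/E
   = (55 - 62.5)²/62.5 + (51 - 31.1)²/31.1 + (41 - 53.4)²/53.4
   = 0.900 + 12.733 + 2.879
   = 16.51
p-value = 0.0003

Since p-value < α = 0.1, we reject H₀.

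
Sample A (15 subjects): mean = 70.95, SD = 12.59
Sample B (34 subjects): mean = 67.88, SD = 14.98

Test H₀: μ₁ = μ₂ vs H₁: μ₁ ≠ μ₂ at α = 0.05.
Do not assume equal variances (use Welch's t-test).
Welch's two-sample t-test:
H₀: μ₁ = μ₂
H₁: μ₁ ≠ μ₂
s₁²/n₁ = 12.59²/15 = 10.5672,  s₂²/n₂ = 14.98²/34 = 6.6000
SE = √(s₁²/n₁ + s₂²/n₂) = √(10.5672 + 6.6000) = 4.1433
df (Welch-Satterthwaite) = (s₁²/n₁ + s₂²/n₂)² / [(s₁²/n₁)²/(n₁-1) + (s₂²/n₂)²/(n₂-1)] ≈ 31.70
t = (x̄₁ - x̄₂) / SE = (70.95 - 67.88) / 4.1433 = 3.07 / 4.1433 = 0.741
p-value = 0.4642

Since p-value > α = 0.05, we fail to reject H₀.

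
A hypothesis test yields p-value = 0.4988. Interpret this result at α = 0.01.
Since p = 0.4988 > α = 0.01, fail to reject H₀.
There is insufficient evidence to reject the null hypothesis; the result is not statistically significant at the 0.01 level.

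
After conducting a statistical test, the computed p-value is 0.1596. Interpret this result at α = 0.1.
Since p = 0.1596 > α = 0.1, fail to reject H₀.
There is insufficient evidence to reject the null hypothesis; the result is not statistically significant at the 0.1 level.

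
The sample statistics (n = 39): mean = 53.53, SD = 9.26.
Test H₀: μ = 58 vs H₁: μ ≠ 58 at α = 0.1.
One-sample t-test:
H₀: μ = 58
H₁: μ ≠ 58
df = n - 1 = 38
t = (x̄ - μ₀) / (s/√n) = (53.53 - 58) / (9.26/√39) = -3.015
p-value = 0.0046

Since p-value < α = 0.1, we reject H₀.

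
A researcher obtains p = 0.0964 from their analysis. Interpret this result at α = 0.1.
Since p = 0.0964 < α = 0.1, reject H₀.
There is sufficient evidence to reject the null hypothesis; the result is statistically significant at the 0.1 level.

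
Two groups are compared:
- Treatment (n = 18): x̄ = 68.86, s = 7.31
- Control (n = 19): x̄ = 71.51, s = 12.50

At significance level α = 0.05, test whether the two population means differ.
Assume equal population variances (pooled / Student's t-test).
Student's two-sample t-test (equal variances):
H₀: μ₁ = μ₂
H₁: μ₁ ≠ μ₂
df = n₁ + n₂ - 2 = 35
Pooled variance s_p² = [(n₁-1)s₁² + (n₂-1)s₂²] / (n₁ + n₂ - 2) = [(17)(7.31²) + (18)(12.50²)] / 35 = 106.3118
SE = √(s_p²(1/n₁ + 1/n₂)) = √(106.3118 × (1/18 + 1/19)) = 3.3914
t = (x̄₁ - x̄₂) / SE = (68.86 - 71.51) / 3.3914 = -2.65 / 3.3914 = -0.781
p-value = 0.4398

Since p-value > α = 0.05, we fail to reject H₀.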